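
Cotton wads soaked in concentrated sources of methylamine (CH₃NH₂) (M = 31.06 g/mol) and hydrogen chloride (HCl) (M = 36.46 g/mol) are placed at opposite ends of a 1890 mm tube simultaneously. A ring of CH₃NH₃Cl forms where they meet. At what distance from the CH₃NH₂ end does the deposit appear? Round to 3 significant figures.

983 mm

Distances travelled in equal time are proportional to diffusion rates, so d_CH₃NH₂/d_HCl = √(M_HCl/M_CH₃NH₂) = √(36.46/31.06) = 1.083.
With d_CH₃NH₂ + d_HCl = 1890 mm, d_HCl = 1890/(1 + 1.083) = 907.2 mm.
d_CH₃NH₂ = 1890 − 907.2 = 983 mm.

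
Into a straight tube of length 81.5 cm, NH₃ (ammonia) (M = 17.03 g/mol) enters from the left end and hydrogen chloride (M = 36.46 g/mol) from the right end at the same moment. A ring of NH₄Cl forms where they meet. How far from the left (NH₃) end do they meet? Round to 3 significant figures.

48.4 cm

In equal time, each gas travels a distance ∝ its rate ∝ 1/√M, so d_NH₃/d_HCl = √(M_HCl/M_NH₃) = √(36.46/17.03) = 1.463.
With d_NH₃ + d_HCl = 81.5 cm, d_HCl = 81.5/(1 + 1.463) = 33.09 cm.
d_NH₃ = 81.5 − 33.09 = 48.4 cm.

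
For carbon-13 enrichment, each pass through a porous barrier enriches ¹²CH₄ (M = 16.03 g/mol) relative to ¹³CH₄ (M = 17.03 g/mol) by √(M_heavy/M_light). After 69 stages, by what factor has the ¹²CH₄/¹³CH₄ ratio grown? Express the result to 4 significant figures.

8.067

Each stage multiplies the ratio by α = √(17.03/16.03), so after 69 stages the overall factor is α^69 = (17.03/16.03)^(69/2).
= 1.06238^(69/2) = 8.067.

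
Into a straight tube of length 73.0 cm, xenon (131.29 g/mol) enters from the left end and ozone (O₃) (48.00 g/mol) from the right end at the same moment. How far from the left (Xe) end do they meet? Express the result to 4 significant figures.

27.51 cm

Distances travelled in equal time are proportional to diffusion rates, so d_Xe/d_O₃ = √(M_O₃/M_Xe) = √(48.00/131.29) = 0.6047.
With d_Xe + d_O₃ = 73.0 cm, d_O₃ = 73.0/(1 + 0.6047) = 45.49 cm.
d_Xe = 73.0 − 45.49 = 27.51 cm.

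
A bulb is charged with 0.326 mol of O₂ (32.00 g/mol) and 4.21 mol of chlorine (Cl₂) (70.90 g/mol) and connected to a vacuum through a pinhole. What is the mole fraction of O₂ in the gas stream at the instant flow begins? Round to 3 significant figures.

0.103

Each component's effusion rate ∝ (its partial pressure)·(1/√M) ∝ n_i/√M_i.
Mole fraction of O₂ in the effusate = (n_O₂/√M_O₂) / (n_O₂/√M_O₂ + n_Cl₂/√M_Cl₂)
= (0.326/√32.00) / (0.326/√32.00 + 4.21/√70.90) = 0.05763/(0.05763 + 0.5000) = 0.103.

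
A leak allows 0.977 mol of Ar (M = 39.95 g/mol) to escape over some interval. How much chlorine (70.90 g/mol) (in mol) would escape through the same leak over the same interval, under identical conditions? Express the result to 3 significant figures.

0.733 mol

Graham's law gives rate_Cl₂/rate_Ar = √(M_Ar/M_Cl₂) = √(39.95/70.90) = √0.5635 = 0.7506.
So the amount for Cl₂ is 0.977 × 0.7506 = 0.733 mol.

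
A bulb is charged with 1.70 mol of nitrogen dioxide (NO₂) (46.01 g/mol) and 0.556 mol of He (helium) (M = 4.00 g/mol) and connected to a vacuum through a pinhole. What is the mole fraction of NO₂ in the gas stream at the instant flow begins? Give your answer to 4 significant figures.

The effusion rate of species i is ∝ p_i/√M_i ∝ n_i/√M_i.
So x_NO₂ in the escaping gas = (n_NO₂/√M_NO₂) / Σ(n_i/√M_i)
= (1.70/√46.01) / (1.70/√46.01 + 0.556/√4.00) = 0.2506/(0.2506 + 0.2780) = 0.4741.

0.4741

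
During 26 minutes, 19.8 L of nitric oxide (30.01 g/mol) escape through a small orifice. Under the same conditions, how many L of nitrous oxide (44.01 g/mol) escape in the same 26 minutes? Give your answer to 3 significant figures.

16.4 L

By Graham's law, rate_N₂O/rate_NO = √(M_NO/M_N₂O) = √(30.01/44.01) = √0.6819 = 0.8258.
So the volume for N₂O is 19.8 × 0.8258 = 16.4 L.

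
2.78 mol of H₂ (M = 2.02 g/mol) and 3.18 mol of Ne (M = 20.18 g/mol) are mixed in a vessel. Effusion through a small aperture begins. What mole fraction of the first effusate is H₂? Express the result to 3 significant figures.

Each component's effusion rate ∝ (its partial pressure)·(1/√M) ∝ n_i/√M_i.
So x_H₂ in the escaping gas = (n_H₂/√M_H₂) / Σ(n_i/√M_i)
= (2.78/√2.02) / (2.78/√2.02 + 3.18/√20.18) = 1.956/(1.956 + 0.7079) = 0.734.

0.734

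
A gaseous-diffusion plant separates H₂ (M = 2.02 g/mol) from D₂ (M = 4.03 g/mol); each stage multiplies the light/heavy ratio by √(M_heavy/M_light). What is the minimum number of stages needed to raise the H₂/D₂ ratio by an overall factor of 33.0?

11

With α = √(4.03/2.02) per stage, ln α = ½ ln(1.99505) = 0.3453.
Need α^N ≥ 33.0 ⇒ N ≥ ln(33.0) / ln α = 3.497 / 0.3453 = 10.12.
So at least 11 stages are needed.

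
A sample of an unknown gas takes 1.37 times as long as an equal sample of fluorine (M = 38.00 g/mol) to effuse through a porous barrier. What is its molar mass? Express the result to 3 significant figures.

71.3 g/mol

By Graham's law, t_X/t_F₂ = √(M_X/M_F₂).
1.37 = √(M_X/38.00)
M_X = 38.00 × 1.37² = 38.00 × 1.877 = 71.3 g/mol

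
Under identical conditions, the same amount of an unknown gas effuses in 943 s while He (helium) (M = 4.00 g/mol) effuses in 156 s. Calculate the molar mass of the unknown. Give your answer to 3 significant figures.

146 g/mol

From Graham's law, t_X/t_He = √(M_X/M_He).
943/156 = 6.045 = √(M_X/4.00)
M_X = 4.00 × 6.045² = 4.00 × 36.54 = 146 g/mol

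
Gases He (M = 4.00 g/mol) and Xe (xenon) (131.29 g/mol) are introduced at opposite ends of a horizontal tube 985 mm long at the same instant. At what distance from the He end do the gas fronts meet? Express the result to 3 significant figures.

839 mm

Distances travelled in equal time are proportional to diffusion rates, so d_He/d_Xe = √(M_Xe/M_He) = √(131.29/4.00) = 5.729.
With d_He + d_Xe = 985 mm, d_Xe = 985/(1 + 5.729) = 146.4 mm.
d_He = 985 − 146.4 = 839 mm.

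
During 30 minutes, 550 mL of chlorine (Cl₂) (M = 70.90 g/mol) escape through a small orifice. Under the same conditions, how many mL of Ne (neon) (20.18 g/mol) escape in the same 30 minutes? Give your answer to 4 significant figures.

Graham's law gives rate_Ne/rate_Cl₂ = √(M_Cl₂/M_Ne) = √(70.90/20.18) = √3.513 = 1.874.
So the volume for Ne is 550 × 1.874 = 1031 mL.

1031 mL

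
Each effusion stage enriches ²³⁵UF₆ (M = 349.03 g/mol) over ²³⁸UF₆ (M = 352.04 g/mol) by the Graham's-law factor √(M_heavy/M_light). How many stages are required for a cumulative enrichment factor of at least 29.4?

With α = √(352.04/349.03) per stage, ln α = ½ ln(1.00862) = 0.004293.
Need α^N ≥ 29.4 ⇒ N ≥ ln(29.4) / ln α = 3.381 / 0.004293 = 787.47.
Rounding up, N = 788 stages.

788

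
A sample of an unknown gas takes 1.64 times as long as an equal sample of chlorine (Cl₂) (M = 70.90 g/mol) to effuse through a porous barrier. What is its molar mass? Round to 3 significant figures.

By Graham's law, t_X/t_Cl₂ = √(M_X/M_Cl₂).
1.64 = √(M_X/70.90)
M_X = 70.90 × 1.64² = 70.90 × 2.690 = 191 g/mol

191 g/mol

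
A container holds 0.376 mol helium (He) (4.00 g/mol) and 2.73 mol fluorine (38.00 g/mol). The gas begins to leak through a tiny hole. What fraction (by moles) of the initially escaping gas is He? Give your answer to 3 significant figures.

0.298

Rate_i ∝ x_i/√M_i (Graham's law weighted by mole fraction), so the effusate composition follows n_i/√M_i.
Mole fraction of He in the effusate = (n_He/√M_He) / (n_He/√M_He + n_F₂/√M_F₂)
= (0.376/√4.00) / (0.376/√4.00 + 2.73/√38.00) = 0.1880/(0.1880 + 0.4429) = 0.298.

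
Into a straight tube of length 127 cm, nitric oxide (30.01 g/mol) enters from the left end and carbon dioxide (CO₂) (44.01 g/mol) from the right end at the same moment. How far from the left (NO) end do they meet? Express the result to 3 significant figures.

69.6 cm

In equal time, each gas travels a distance ∝ its rate ∝ 1/√M, so d_NO/d_CO₂ = √(M_CO₂/M_NO) = √(44.01/30.01) = 1.211.
With d_NO + d_CO₂ = 127 cm, d_CO₂ = 127/(1 + 1.211) = 57.44 cm.
d_NO = 127 − 57.44 = 69.6 cm.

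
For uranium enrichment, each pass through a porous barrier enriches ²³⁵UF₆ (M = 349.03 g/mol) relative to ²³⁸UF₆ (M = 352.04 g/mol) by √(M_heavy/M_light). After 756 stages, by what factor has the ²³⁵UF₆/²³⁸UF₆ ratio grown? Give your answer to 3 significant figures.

Each stage multiplies the ratio by α = √(352.04/349.03), so after 756 stages the overall factor is α^756 = (352.04/349.03)^(756/2).
= 1.00862^378 = 25.7.

25.7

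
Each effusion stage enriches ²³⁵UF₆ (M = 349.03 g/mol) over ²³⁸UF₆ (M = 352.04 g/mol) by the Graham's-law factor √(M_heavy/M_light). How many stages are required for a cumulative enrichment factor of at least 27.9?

776

Single-stage factor α = √(352.04/349.03), so ln α = ½ ln(1.00862) = 0.004293.
Need α^N ≥ 27.9 ⇒ N ≥ ln(27.9) / ln α = 3.329 / 0.004293 = 775.28.
Minimum whole number of stages: N = 776.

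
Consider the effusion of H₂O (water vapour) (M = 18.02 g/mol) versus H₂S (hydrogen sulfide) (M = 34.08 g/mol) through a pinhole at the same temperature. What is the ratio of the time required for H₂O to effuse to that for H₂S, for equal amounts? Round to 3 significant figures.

0.727

From Graham's law, t_H₂O/t_H₂S = √(M_H₂O/M_H₂S) = √(18.02/34.08) = √0.5288 = 0.727.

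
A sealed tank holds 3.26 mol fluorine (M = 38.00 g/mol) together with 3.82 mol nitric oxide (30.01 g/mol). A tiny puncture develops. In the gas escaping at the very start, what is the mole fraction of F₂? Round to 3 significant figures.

Rate_i ∝ x_i/√M_i (Graham's law weighted by mole fraction), so the effusate composition follows n_i/√M_i.
x_F₂(eff) = (n_F₂/√M_F₂) / (n_F₂/√M_F₂ + n_NO/√M_NO)
= (3.26/√38.00) / (3.26/√38.00 + 3.82/√30.01) = 0.5288/(0.5288 + 0.6973) = 0.431.

0.431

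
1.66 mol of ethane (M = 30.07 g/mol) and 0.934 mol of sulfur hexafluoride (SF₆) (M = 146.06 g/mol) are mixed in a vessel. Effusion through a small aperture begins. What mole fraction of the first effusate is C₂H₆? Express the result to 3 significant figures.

0.797

Each component's effusion rate ∝ (its partial pressure)·(1/√M) ∝ n_i/√M_i.
So x_C₂H₆ in the escaping gas = (n_C₂H₆/√M_C₂H₆) / Σ(n_i/√M_i)
= (1.66/√30.07) / (1.66/√30.07 + 0.934/√146.06) = 0.3027/(0.3027 + 0.07728) = 0.797.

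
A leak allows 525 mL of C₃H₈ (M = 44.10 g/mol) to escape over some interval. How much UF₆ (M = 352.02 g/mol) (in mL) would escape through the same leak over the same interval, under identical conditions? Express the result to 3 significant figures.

186 mL

From Graham's law, rate_UF₆/rate_C₃H₈ = √(M_C₃H₈/M_UF₆) = √(44.10/352.02) = √0.1253 = 0.3539.
So the volume for UF₆ is 525 × 0.3539 = 186 mL.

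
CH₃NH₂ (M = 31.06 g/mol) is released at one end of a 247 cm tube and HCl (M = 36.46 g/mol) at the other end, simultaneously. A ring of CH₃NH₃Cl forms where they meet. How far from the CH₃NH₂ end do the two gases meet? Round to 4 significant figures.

Distances travelled in equal time are proportional to diffusion rates, so d_CH₃NH₂/d_HCl = √(M_HCl/M_CH₃NH₂) = √(36.46/31.06) = 1.083.
With d_CH₃NH₂ + d_HCl = 247 cm, d_HCl = 247/(1 + 1.083) = 118.6 cm.
d_CH₃NH₂ = 247 − 118.6 = 128.4 cm.

128.4 cm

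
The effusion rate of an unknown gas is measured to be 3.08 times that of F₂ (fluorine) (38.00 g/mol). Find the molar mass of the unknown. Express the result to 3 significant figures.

From Graham's law, rate_X/rate_F₂ = √(M_F₂/M_X).
3.08 = √(38.00/M_X)
M_X = 38.00 / 3.08² = 38.00 / 9.486 = 4.01 g/mol

4.01 g/mol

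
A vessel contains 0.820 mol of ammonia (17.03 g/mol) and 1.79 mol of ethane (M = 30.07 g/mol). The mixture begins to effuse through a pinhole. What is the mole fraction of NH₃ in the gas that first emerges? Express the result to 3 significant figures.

0.378

The effusion rate of species i is ∝ p_i/√M_i ∝ n_i/√M_i.
So x_NH₃ in the escaping gas = (n_NH₃/√M_NH₃) / Σ(n_i/√M_i)
= (0.820/√17.03) / (0.820/√17.03 + 1.79/√30.07) = 0.1987/(0.1987 + 0.3264) = 0.378.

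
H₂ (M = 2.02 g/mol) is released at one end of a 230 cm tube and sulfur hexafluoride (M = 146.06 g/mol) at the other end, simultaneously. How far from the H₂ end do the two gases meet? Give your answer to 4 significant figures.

205.8 cm

The fronts meet when d_H₂ + d_SF₆ = L with d_H₂/d_SF₆ = √(M_SF₆/M_H₂) (Graham's law). Here √(M_SF₆/M_H₂) = √(146.06/2.02) = 8.503.
With d_H₂ + d_SF₆ = 230 cm, d_SF₆ = 230/(1 + 8.503) = 24.20 cm.
d_H₂ = 230 − 24.20 = 205.8 cm.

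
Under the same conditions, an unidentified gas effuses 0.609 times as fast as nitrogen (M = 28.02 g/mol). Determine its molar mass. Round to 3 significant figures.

Graham's law gives rate_X/rate_N₂ = √(M_N₂/M_X).
0.609 = √(28.02/M_X)
M_X = 28.02 / 0.609² = 28.02 / 0.3709 = 75.5 g/mol

75.5 g/mol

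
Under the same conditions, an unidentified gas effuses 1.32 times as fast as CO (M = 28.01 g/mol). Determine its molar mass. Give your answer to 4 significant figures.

Using Graham's law: rate_X/rate_CO = √(M_CO/M_X).
1.32 = √(28.01/M_X)
M_X = 28.01 / 1.32² = 28.01 / 1.742 = 16.08 g/mol

16.08 g/mol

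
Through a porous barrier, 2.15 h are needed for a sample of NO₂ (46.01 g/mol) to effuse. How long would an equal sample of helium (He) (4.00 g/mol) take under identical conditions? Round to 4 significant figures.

0.6339 h

By Graham's law, t_He/t_NO₂ = √(M_He/M_NO₂) = √(4.00/46.01) = √0.08694 = 0.2949.
So the time for He is 2.15 × 0.2949 = 0.6339 h.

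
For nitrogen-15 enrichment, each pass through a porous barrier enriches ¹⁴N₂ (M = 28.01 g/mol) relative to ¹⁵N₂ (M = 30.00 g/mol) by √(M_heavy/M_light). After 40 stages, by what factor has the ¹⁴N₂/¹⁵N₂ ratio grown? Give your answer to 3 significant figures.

3.95

After 40 stages the ratio has grown by (√(30.00/28.01))^40 = (30.00/28.01)^(40/2).
= 1.07105^20 = 3.95.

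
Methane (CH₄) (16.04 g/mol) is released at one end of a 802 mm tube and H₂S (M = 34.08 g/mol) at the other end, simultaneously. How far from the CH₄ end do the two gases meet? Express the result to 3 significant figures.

Distances travelled in equal time are proportional to diffusion rates, so d_CH₄/d_H₂S = √(M_H₂S/M_CH₄) = √(34.08/16.04) = 1.458.
With d_CH₄ + d_H₂S = 802 mm, d_H₂S = 802/(1 + 1.458) = 326.3 mm.
d_CH₄ = 802 − 326.3 = 476 mm.

476 mm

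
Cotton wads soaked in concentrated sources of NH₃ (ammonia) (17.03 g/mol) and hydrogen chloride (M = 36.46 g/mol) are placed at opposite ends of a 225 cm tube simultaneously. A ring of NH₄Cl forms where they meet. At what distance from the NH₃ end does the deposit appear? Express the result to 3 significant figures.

In equal time, each gas travels a distance ∝ its rate ∝ 1/√M, so d_NH₃/d_HCl = √(M_HCl/M_NH₃) = √(36.46/17.03) = 1.463.
With d_NH₃ + d_HCl = 225 cm, d_HCl = 225/(1 + 1.463) = 91.34 cm.
d_NH₃ = 225 − 91.34 = 134 cm.

134 cm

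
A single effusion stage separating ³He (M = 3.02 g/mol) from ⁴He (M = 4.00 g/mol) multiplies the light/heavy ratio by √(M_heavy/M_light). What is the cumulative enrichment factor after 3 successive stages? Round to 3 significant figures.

Overall factor = α^3 with α = √(4.00/3.02), i.e. (4.00/3.02)^(3/2).
= 1.32450^(3/2) = 1.52.

1.52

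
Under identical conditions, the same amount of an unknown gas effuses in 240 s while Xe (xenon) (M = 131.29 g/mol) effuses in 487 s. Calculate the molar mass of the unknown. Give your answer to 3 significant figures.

Graham's law gives t_X/t_Xe = √(M_X/M_Xe).
240/487 = 0.4928 = √(M_X/131.29)
M_X = 131.29 × 0.4928² = 131.29 × 0.2429 = 31.9 g/mol

31.9 g/mol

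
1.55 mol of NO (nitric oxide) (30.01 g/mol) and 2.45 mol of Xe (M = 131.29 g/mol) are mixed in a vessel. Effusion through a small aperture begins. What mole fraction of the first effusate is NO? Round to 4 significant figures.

0.5696

Each component's effusion rate ∝ (its partial pressure)·(1/√M) ∝ n_i/√M_i.
So x_NO in the escaping gas = (n_NO/√M_NO) / Σ(n_i/√M_i)
= (1.55/√30.01) / (1.55/√30.01 + 2.45/√131.29) = 0.2829/(0.2829 + 0.2138) = 0.5696.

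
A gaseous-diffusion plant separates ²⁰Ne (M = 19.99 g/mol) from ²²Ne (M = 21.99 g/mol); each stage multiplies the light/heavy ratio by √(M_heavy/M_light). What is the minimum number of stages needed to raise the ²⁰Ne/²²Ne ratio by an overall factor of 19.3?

63

With α = √(21.99/19.99) per stage, ln α = ½ ln(1.10005) = 0.04768.
Need α^N ≥ 19.3 ⇒ N ≥ ln(19.3) / ln α = 2.960 / 0.04768 = 62.09.
So at least 63 stages are needed.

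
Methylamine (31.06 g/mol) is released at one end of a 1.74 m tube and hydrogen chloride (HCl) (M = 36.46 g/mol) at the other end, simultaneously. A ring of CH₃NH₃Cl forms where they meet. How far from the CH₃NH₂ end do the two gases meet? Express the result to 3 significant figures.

0.905 m

The fronts meet when d_CH₃NH₂ + d_HCl = L with d_CH₃NH₂/d_HCl = √(M_HCl/M_CH₃NH₂) (Graham's law). Here √(M_HCl/M_CH₃NH₂) = √(36.46/31.06) = 1.083.
With d_CH₃NH₂ + d_HCl = 1.74 m, d_HCl = 1.74/(1 + 1.083) = 0.8352 m.
d_CH₃NH₂ = 1.74 − 0.8352 = 0.905 m.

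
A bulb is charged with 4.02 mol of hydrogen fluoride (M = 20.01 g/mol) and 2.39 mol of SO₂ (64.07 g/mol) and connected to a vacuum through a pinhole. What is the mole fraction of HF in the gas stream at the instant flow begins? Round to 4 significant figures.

The effusion rate of species i is ∝ p_i/√M_i ∝ n_i/√M_i.
Mole fraction of HF in the effusate = (n_HF/√M_HF) / (n_HF/√M_HF + n_SO₂/√M_SO₂)
= (4.02/√20.01) / (4.02/√20.01 + 2.39/√64.07) = 0.8987/(0.8987 + 0.2986) = 0.7506.

0.7506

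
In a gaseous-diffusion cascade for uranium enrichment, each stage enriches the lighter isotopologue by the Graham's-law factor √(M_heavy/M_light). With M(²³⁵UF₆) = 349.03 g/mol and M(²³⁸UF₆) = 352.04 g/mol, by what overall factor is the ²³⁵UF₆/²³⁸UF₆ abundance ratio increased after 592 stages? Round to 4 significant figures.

After 592 stages the ratio has grown by (√(352.04/349.03))^592 = (352.04/349.03)^(592/2).
= 1.00862^296 = 12.70.

12.70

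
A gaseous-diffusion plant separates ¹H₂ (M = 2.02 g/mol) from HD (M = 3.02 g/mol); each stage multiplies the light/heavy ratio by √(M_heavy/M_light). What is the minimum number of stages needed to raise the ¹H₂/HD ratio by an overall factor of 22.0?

Single-stage factor α = √(3.02/2.02), so ln α = ½ ln(1.49505) = 0.2011.
Need α^N ≥ 22.0 ⇒ N ≥ ln(22.0) / ln α = 3.091 / 0.2011 = 15.37.
Rounding up, N = 16 stages.

16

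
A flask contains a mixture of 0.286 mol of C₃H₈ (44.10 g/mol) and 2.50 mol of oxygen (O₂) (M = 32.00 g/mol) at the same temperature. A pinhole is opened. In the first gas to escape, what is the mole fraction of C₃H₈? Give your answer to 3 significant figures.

0.0888

Effusion rate of each component ∝ n_i/√M_i (partial pressure × 1/√M).
x_C₃H₈(eff) = (n_C₃H₈/√M_C₃H₈) / (n_C₃H₈/√M_C₃H₈ + n_O₂/√M_O₂)
= (0.286/√44.10) / (0.286/√44.10 + 2.50/√32.00) = 0.04307/(0.04307 + 0.4419) = 0.0888.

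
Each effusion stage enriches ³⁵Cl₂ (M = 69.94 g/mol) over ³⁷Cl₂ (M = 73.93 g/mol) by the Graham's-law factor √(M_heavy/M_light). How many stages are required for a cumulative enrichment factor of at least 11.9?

90

Single-stage factor α = √(73.93/69.94), so ln α = ½ ln(1.05705) = 0.02774.
Need α^N ≥ 11.9 ⇒ N ≥ ln(11.9) / ln α = 2.477 / 0.02774 = 89.28.
Minimum whole number of stages: N = 90.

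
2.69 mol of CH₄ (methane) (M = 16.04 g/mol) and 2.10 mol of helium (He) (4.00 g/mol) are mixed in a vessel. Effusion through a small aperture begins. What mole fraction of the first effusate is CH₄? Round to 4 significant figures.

Each component's effusion rate ∝ (its partial pressure)·(1/√M) ∝ n_i/√M_i.
x_CH₄(eff) = (n_CH₄/√M_CH₄) / (n_CH₄/√M_CH₄ + n_He/√M_He)
= (2.69/√16.04) / (2.69/√16.04 + 2.10/√4.00) = 0.6717/(0.6717 + 1.050) = 0.3901.

0.3901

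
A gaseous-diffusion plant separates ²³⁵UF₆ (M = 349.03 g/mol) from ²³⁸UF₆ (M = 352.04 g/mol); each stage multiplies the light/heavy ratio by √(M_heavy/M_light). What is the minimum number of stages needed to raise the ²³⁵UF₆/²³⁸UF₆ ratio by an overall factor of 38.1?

848

With α = √(352.04/349.03) per stage, ln α = ½ ln(1.00862) = 0.004293.
Need α^N ≥ 38.1 ⇒ N ≥ ln(38.1) / ln α = 3.640 / 0.004293 = 847.85.
So at least 848 stages are needed.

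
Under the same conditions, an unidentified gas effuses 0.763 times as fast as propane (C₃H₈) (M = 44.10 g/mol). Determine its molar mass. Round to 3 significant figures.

75.8 g/mol

Using Graham's law: rate_X/rate_C₃H₈ = √(M_C₃H₈/M_X).
0.763 = √(44.10/M_X)
M_X = 44.10 / 0.763² = 44.10 / 0.5822 = 75.8 g/mol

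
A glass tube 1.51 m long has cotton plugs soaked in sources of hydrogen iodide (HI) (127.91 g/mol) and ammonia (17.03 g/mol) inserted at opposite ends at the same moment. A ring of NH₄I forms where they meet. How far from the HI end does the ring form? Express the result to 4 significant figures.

0.4037 m

Graham's law gives d_HI/d_NH₃ = rate_HI/rate_NH₃ = √(M_NH₃/M_HI) = √(17.03/127.91) = 0.3649.
With d_HI + d_NH₃ = 1.51 m, d_NH₃ = 1.51/(1 + 0.3649) = 1.106 m.
d_HI = 1.51 − 1.106 = 0.4037 m.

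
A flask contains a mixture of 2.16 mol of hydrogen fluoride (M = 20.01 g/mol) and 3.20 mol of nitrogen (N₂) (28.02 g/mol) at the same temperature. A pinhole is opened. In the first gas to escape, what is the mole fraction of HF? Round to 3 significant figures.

Rate_i ∝ x_i/√M_i (Graham's law weighted by mole fraction), so the effusate composition follows n_i/√M_i.
So x_HF in the escaping gas = (n_HF/√M_HF) / Σ(n_i/√M_i)
= (2.16/√20.01) / (2.16/√20.01 + 3.20/√28.02) = 0.4829/(0.4829 + 0.6045) = 0.444.

0.444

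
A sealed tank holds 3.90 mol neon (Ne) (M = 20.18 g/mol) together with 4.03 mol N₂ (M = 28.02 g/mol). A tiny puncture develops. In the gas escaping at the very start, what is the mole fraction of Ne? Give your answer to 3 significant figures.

0.533

The effusion rate of species i is ∝ p_i/√M_i ∝ n_i/√M_i.
Mole fraction of Ne in the effusate = (n_Ne/√M_Ne) / (n_Ne/√M_Ne + n_N₂/√M_N₂)
= (3.90/√20.18) / (3.90/√20.18 + 4.03/√28.02) = 0.8682/(0.8682 + 0.7613) = 0.533.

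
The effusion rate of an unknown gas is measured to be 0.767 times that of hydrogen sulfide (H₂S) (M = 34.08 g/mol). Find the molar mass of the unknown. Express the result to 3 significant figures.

Graham's law gives rate_X/rate_H₂S = √(M_H₂S/M_X).
0.767 = √(34.08/M_X)
M_X = 34.08 / 0.767² = 34.08 / 0.5883 = 57.9 g/mol

57.9 g/mol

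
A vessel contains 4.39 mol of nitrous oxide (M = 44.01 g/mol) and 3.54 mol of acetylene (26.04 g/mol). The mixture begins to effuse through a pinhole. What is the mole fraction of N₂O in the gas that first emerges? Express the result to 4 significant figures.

0.4882

Rate_i ∝ x_i/√M_i (Graham's law weighted by mole fraction), so the effusate composition follows n_i/√M_i.
So x_N₂O in the escaping gas = (n_N₂O/√M_N₂O) / Σ(n_i/√M_i)
= (4.39/√44.01) / (4.39/√44.01 + 3.54/√26.04) = 0.6617/(0.6617 + 0.6937) = 0.4882.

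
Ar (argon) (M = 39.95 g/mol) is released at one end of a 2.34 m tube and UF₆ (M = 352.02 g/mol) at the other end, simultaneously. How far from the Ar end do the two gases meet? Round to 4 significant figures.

Graham's law gives d_Ar/d_UF₆ = rate_Ar/rate_UF₆ = √(M_UF₆/M_Ar) = √(352.02/39.95) = 2.968.
With d_Ar + d_UF₆ = 2.34 m, d_UF₆ = 2.34/(1 + 2.968) = 0.5897 m.
d_Ar = 2.34 − 0.5897 = 1.750 m.

1.750 m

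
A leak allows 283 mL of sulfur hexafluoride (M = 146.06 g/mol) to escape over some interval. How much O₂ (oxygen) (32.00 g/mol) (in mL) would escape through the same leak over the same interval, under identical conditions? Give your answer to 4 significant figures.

From Graham's law, rate_O₂/rate_SF₆ = √(M_SF₆/M_O₂) = √(146.06/32.00) = √4.564 = 2.136.
So the volume for O₂ is 283 × 2.136 = 604.6 mL.

604.6 mL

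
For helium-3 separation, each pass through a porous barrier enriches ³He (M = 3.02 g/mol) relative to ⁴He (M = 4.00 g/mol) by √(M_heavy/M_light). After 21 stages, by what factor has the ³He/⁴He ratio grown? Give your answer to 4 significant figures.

After 21 stages the ratio has grown by (√(4.00/3.02))^21 = (4.00/3.02)^(21/2).
= 1.32450^(21/2) = 19.12.

19.12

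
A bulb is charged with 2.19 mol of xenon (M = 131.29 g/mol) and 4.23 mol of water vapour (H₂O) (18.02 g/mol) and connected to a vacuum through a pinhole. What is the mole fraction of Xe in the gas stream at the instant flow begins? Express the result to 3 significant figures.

0.161

Rate_i ∝ x_i/√M_i (Graham's law weighted by mole fraction), so the effusate composition follows n_i/√M_i.
x_Xe(eff) = (n_Xe/√M_Xe) / (n_Xe/√M_Xe + n_H₂O/√M_H₂O)
= (2.19/√131.29) / (2.19/√131.29 + 4.23/√18.02) = 0.1911/(0.1911 + 0.9965) = 0.161.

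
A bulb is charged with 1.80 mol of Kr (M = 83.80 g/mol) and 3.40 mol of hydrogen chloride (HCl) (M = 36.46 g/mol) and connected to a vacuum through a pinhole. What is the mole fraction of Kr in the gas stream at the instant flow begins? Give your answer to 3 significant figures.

0.259

Each component's effusion rate ∝ (its partial pressure)·(1/√M) ∝ n_i/√M_i.
So x_Kr in the escaping gas = (n_Kr/√M_Kr) / Σ(n_i/√M_i)
= (1.80/√83.80) / (1.80/√83.80 + 3.40/√36.46) = 0.1966/(0.1966 + 0.5631) = 0.259.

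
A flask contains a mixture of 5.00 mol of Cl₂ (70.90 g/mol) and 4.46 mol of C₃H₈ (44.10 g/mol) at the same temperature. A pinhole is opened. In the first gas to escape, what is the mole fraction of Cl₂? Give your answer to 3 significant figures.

Each component's effusion rate ∝ (its partial pressure)·(1/√M) ∝ n_i/√M_i.
So x_Cl₂ in the escaping gas = (n_Cl₂/√M_Cl₂) / Σ(n_i/√M_i)
= (5.00/√70.90) / (5.00/√70.90 + 4.46/√44.10) = 0.5938/(0.5938 + 0.6716) = 0.469.

0.469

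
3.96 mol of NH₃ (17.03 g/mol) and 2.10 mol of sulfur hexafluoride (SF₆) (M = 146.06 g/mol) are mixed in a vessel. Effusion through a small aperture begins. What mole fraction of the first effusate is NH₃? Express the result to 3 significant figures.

Effusion rate of each component ∝ n_i/√M_i (partial pressure × 1/√M).
Mole fraction of NH₃ in the effusate = (n_NH₃/√M_NH₃) / (n_NH₃/√M_NH₃ + n_SF₆/√M_SF₆)
= (3.96/√17.03) / (3.96/√17.03 + 2.10/√146.06) = 0.9596/(0.9596 + 0.1738) = 0.847.

0.847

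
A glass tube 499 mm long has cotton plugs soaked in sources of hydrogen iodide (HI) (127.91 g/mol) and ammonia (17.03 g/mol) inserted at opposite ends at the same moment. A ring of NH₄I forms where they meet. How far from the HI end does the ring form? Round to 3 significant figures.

Graham's law gives d_HI/d_NH₃ = rate_HI/rate_NH₃ = √(M_NH₃/M_HI) = √(17.03/127.91) = 0.3649.
With d_HI + d_NH₃ = 499 mm, d_NH₃ = 499/(1 + 0.3649) = 365.6 mm.
d_HI = 499 − 365.6 = 133 mm.

133 mm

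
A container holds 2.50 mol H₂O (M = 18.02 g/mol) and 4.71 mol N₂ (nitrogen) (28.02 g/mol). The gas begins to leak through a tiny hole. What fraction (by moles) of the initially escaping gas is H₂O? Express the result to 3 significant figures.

0.398

Effusion rate of each component ∝ n_i/√M_i (partial pressure × 1/√M).
Mole fraction of H₂O in the effusate = (n_H₂O/√M_H₂O) / (n_H₂O/√M_H₂O + n_N₂/√M_N₂)
= (2.50/√18.02) / (2.50/√18.02 + 4.71/√28.02) = 0.5889/(0.5889 + 0.8898) = 0.398.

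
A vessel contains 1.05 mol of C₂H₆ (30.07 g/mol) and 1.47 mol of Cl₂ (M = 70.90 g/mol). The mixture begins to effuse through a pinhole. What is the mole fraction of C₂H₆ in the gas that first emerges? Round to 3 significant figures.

The effusion rate of species i is ∝ p_i/√M_i ∝ n_i/√M_i.
Mole fraction of C₂H₆ in the effusate = (n_C₂H₆/√M_C₂H₆) / (n_C₂H₆/√M_C₂H₆ + n_Cl₂/√M_Cl₂)
= (1.05/√30.07) / (1.05/√30.07 + 1.47/√70.90) = 0.1915/(0.1915 + 0.1746) = 0.523.

0.523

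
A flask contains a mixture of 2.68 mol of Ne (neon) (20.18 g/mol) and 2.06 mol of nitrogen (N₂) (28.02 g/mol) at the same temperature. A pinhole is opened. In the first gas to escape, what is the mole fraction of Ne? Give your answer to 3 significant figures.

Each component's effusion rate ∝ (its partial pressure)·(1/√M) ∝ n_i/√M_i.
Mole fraction of Ne in the effusate = (n_Ne/√M_Ne) / (n_Ne/√M_Ne + n_N₂/√M_N₂)
= (2.68/√20.18) / (2.68/√20.18 + 2.06/√28.02) = 0.5966/(0.5966 + 0.3892) = 0.605.

0.605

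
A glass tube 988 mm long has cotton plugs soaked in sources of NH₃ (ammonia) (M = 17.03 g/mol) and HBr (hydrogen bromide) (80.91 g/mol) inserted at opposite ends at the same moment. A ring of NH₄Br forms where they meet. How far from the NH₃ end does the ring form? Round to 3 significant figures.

Graham's law gives d_NH₃/d_HBr = rate_NH₃/rate_HBr = √(M_HBr/M_NH₃) = √(80.91/17.03) = 2.180.
With d_NH₃ + d_HBr = 988 mm, d_HBr = 988/(1 + 2.180) = 310.7 mm.
d_NH₃ = 988 − 310.7 = 677 mm.

677 mm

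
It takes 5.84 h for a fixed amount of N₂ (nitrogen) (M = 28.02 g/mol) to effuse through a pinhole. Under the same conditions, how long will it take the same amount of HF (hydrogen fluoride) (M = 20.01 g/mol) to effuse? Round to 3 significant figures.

4.94 h

Graham's law gives t_HF/t_N₂ = √(M_HF/M_N₂) = √(20.01/28.02) = √0.7141 = 0.8451.
So the time for HF is 5.84 × 0.8451 = 4.94 h.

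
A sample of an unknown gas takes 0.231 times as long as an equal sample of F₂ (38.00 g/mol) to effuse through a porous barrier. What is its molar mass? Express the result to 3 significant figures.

2.03 g/mol

From Graham's law, t_X/t_F₂ = √(M_X/M_F₂).
0.231 = √(M_X/38.00)
M_X = 38.00 × 0.231² = 38.00 × 0.05336 = 2.03 g/mol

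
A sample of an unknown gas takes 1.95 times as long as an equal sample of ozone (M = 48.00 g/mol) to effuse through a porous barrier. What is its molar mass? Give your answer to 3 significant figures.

Since effusion rate ∝ 1/√M, t_X/t_O₃ = √(M_X/M_O₃).
1.95 = √(M_X/48.00)
M_X = 48.00 × 1.95² = 48.00 × 3.802 = 183 g/mol

183 g/mol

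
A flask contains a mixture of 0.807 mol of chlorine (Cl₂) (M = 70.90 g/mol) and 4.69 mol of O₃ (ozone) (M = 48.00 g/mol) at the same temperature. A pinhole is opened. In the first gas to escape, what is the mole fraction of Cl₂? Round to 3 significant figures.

The effusion rate of species i is ∝ p_i/√M_i ∝ n_i/√M_i.
Mole fraction of Cl₂ in the effusate = (n_Cl₂/√M_Cl₂) / (n_Cl₂/√M_Cl₂ + n_O₃/√M_O₃)
= (0.807/√70.90) / (0.807/√70.90 + 4.69/√48.00) = 0.09584/(0.09584 + 0.6769) = 0.124.

0.124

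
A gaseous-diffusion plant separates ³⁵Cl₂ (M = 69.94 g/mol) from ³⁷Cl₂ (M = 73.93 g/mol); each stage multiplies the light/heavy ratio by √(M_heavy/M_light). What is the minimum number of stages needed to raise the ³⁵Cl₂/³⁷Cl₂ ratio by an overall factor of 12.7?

Per stage α = (73.93/69.94)^(1/2) = 1.05705^0.5, giving ln α = 0.02774.
Need α^N ≥ 12.7 ⇒ N ≥ ln(12.7) / ln α = 2.542 / 0.02774 = 91.62.
Rounding up, N = 92 stages.

92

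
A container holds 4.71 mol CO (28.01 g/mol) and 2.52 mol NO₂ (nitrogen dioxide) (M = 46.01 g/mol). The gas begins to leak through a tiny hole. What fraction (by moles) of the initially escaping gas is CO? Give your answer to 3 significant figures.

0.705

The effusion rate of species i is ∝ p_i/√M_i ∝ n_i/√M_i.
So x_CO in the escaping gas = (n_CO/√M_CO) / Σ(n_i/√M_i)
= (4.71/√28.01) / (4.71/√28.01 + 2.52/√46.01) = 0.8899/(0.8899 + 0.3715) = 0.705.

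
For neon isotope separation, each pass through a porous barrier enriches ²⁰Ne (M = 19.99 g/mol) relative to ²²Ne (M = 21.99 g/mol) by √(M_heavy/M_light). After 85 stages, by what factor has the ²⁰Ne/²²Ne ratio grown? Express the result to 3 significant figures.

57.5

Each stage multiplies the ratio by α = √(21.99/19.99), so after 85 stages the overall factor is α^85 = (21.99/19.99)^(85/2).
= 1.10005^(85/2) = 57.5.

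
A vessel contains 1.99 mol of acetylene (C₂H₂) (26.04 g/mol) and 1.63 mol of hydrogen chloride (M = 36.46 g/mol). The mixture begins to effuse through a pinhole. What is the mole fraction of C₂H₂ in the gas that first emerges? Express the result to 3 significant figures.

Effusion rate of each component ∝ n_i/√M_i (partial pressure × 1/√M).
So x_C₂H₂ in the escaping gas = (n_C₂H₂/√M_C₂H₂) / Σ(n_i/√M_i)
= (1.99/√26.04) / (1.99/√26.04 + 1.63/√36.46) = 0.3900/(0.3900 + 0.2699) = 0.591.

0.591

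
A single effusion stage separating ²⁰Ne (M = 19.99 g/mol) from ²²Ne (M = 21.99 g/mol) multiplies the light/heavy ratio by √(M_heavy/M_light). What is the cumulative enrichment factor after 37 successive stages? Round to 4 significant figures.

5.836

Overall factor = α^37 with α = √(21.99/19.99), i.e. (21.99/19.99)^(37/2).
= 1.10005^(37/2) = 5.836.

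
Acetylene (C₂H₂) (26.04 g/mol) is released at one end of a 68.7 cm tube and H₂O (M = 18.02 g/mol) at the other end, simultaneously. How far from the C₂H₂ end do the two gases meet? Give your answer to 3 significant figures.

31.2 cm

In equal time, each gas travels a distance ∝ its rate ∝ 1/√M, so d_C₂H₂/d_H₂O = √(M_H₂O/M_C₂H₂) = √(18.02/26.04) = 0.8319.
With d_C₂H₂ + d_H₂O = 68.7 cm, d_H₂O = 68.7/(1 + 0.8319) = 37.50 cm.
d_C₂H₂ = 68.7 − 37.50 = 31.2 cm.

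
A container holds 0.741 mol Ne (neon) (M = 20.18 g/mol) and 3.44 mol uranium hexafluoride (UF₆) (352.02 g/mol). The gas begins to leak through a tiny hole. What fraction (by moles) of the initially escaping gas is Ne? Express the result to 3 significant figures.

Rate_i ∝ x_i/√M_i (Graham's law weighted by mole fraction), so the effusate composition follows n_i/√M_i.
Mole fraction of Ne in the effusate = (n_Ne/√M_Ne) / (n_Ne/√M_Ne + n_UF₆/√M_UF₆)
= (0.741/√20.18) / (0.741/√20.18 + 3.44/√352.02) = 0.1650/(0.1650 + 0.1833) = 0.474.

0.474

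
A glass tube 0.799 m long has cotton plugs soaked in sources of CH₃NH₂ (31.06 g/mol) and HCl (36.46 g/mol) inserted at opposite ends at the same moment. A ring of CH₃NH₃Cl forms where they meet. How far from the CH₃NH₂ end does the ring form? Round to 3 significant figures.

0.416 m

Graham's law gives d_CH₃NH₂/d_HCl = rate_CH₃NH₂/rate_HCl = √(M_HCl/M_CH₃NH₂) = √(36.46/31.06) = 1.083.
With d_CH₃NH₂ + d_HCl = 0.799 m, d_HCl = 0.799/(1 + 1.083) = 0.3835 m.
d_CH₃NH₂ = 0.799 − 0.3835 = 0.416 m.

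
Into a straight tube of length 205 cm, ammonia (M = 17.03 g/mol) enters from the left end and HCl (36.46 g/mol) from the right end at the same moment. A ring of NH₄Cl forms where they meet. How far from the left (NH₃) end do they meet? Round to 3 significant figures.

In equal time, each gas travels a distance ∝ its rate ∝ 1/√M, so d_NH₃/d_HCl = √(M_HCl/M_NH₃) = √(36.46/17.03) = 1.463.
With d_NH₃ + d_HCl = 205 cm, d_HCl = 205/(1 + 1.463) = 83.23 cm.
d_NH₃ = 205 − 83.23 = 122 cm.

122 cm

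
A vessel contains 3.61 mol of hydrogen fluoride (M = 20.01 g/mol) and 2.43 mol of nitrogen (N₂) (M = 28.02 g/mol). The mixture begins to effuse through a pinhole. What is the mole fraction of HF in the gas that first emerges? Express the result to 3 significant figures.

Effusion rate of each component ∝ n_i/√M_i (partial pressure × 1/√M).
x_HF(eff) = (n_HF/√M_HF) / (n_HF/√M_HF + n_N₂/√M_N₂)
= (3.61/√20.01) / (3.61/√20.01 + 2.43/√28.02) = 0.8070/(0.8070 + 0.4591) = 0.637.

0.637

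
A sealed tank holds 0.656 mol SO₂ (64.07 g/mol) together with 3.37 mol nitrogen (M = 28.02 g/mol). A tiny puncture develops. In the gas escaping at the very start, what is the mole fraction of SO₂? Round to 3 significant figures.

Rate_i ∝ x_i/√M_i (Graham's law weighted by mole fraction), so the effusate composition follows n_i/√M_i.
Mole fraction of SO₂ in the effusate = (n_SO₂/√M_SO₂) / (n_SO₂/√M_SO₂ + n_N₂/√M_N₂)
= (0.656/√64.07) / (0.656/√64.07 + 3.37/√28.02) = 0.08196/(0.08196 + 0.6366) = 0.114.

0.114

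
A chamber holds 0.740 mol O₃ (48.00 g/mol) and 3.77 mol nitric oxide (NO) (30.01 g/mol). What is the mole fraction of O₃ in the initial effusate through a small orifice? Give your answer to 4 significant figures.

0.1344

Each component's effusion rate ∝ (its partial pressure)·(1/√M) ∝ n_i/√M_i.
x_O₃(eff) = (n_O₃/√M_O₃) / (n_O₃/√M_O₃ + n_NO/√M_NO)
= (0.740/√48.00) / (0.740/√48.00 + 3.77/√30.01) = 0.1068/(0.1068 + 0.6882) = 0.1344.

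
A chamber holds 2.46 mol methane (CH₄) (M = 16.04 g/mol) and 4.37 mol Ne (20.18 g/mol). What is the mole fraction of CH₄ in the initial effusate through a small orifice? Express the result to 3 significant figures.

Rate_i ∝ x_i/√M_i (Graham's law weighted by mole fraction), so the effusate composition follows n_i/√M_i.
Mole fraction of CH₄ in the effusate = (n_CH₄/√M_CH₄) / (n_CH₄/√M_CH₄ + n_Ne/√M_Ne)
= (2.46/√16.04) / (2.46/√16.04 + 4.37/√20.18) = 0.6142/(0.6142 + 0.9728) = 0.387.

0.387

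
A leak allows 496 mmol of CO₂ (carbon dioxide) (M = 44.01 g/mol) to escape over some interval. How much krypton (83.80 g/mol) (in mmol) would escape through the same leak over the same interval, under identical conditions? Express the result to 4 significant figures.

From Graham's law, rate_Kr/rate_CO₂ = √(M_CO₂/M_Kr) = √(44.01/83.80) = √0.5252 = 0.7247.
So the amount for Kr is 496 × 0.7247 = 359.4 mmol.

359.4 mmol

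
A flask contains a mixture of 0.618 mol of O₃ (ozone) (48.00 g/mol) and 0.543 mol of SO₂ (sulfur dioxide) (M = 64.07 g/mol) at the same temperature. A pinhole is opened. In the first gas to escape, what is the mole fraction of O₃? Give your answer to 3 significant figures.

0.568

Effusion rate of each component ∝ n_i/√M_i (partial pressure × 1/√M).
x_O₃(eff) = (n_O₃/√M_O₃) / (n_O₃/√M_O₃ + n_SO₂/√M_SO₂)
= (0.618/√48.00) / (0.618/√48.00 + 0.543/√64.07) = 0.08920/(0.08920 + 0.06784) = 0.568.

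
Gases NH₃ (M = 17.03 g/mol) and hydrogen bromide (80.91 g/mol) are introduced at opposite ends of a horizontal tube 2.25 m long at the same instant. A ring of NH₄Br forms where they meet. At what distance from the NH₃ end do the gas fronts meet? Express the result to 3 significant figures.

The fronts meet when d_NH₃ + d_HBr = L with d_NH₃/d_HBr = √(M_HBr/M_NH₃) (Graham's law). Here √(M_HBr/M_NH₃) = √(80.91/17.03) = 2.180.
With d_NH₃ + d_HBr = 2.25 m, d_HBr = 2.25/(1 + 2.180) = 0.7076 m.
d_NH₃ = 2.25 − 0.7076 = 1.54 m.

1.54 m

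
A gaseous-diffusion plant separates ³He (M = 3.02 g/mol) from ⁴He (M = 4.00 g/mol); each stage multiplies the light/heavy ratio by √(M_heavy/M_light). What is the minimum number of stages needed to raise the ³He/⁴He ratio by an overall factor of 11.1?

Per stage α = (4.00/3.02)^(1/2) = 1.32450^0.5, giving ln α = 0.1405.
Need α^N ≥ 11.1 ⇒ N ≥ ln(11.1) / ln α = 2.407 / 0.1405 = 17.13.
Minimum whole number of stages: N = 18.

18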